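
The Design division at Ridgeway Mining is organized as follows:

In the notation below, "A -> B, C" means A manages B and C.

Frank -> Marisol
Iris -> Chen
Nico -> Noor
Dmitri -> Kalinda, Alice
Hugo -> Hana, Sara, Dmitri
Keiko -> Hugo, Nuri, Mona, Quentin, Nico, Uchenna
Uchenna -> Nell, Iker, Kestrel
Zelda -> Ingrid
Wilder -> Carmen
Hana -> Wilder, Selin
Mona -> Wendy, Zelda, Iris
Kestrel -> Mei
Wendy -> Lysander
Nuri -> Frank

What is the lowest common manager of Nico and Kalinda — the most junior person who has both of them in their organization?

Nico's chain of managers is Keiko. Kalinda's chain of managers is Dmitri, Hugo, Keiko. The first manager that appears in both chains is Keiko.

Keiko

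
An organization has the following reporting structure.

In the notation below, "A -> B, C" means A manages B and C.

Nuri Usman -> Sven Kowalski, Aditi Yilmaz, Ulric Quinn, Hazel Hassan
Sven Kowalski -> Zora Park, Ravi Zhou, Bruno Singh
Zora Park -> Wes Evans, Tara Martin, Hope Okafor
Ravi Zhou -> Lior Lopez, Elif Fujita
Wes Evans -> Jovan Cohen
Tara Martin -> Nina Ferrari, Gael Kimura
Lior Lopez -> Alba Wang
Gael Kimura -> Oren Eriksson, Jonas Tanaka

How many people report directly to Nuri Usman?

4

Nuri Usman directly manages Sven Kowalski, Aditi Yilmaz, Ulric Quinn, Hazel Hassan. That is 4 direct reports.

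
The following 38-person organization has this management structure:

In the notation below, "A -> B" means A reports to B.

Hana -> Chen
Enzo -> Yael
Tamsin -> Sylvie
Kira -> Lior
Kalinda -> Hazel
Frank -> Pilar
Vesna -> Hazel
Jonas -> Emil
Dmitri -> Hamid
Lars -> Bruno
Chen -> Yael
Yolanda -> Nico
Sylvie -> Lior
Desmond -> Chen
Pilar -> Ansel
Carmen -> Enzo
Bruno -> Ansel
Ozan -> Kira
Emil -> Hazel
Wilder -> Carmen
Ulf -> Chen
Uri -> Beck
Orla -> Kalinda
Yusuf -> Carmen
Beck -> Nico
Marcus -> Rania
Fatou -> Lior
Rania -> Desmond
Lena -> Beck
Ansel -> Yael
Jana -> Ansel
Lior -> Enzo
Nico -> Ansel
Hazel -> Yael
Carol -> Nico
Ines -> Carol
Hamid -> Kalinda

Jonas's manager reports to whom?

Hazel

Jonas reports to Emil, and Emil reports to Hazel. So Jonas's skip-level manager is Hazel.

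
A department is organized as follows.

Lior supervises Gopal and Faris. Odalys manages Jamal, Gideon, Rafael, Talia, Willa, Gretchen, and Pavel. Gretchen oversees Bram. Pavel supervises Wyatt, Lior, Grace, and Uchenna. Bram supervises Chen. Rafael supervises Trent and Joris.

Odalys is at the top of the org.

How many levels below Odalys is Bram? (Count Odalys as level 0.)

2

Chain from Bram up to Odalys: Bram → Gretchen → Odalys. That is 2 steps up, so Bram is 2 levels below Odalys.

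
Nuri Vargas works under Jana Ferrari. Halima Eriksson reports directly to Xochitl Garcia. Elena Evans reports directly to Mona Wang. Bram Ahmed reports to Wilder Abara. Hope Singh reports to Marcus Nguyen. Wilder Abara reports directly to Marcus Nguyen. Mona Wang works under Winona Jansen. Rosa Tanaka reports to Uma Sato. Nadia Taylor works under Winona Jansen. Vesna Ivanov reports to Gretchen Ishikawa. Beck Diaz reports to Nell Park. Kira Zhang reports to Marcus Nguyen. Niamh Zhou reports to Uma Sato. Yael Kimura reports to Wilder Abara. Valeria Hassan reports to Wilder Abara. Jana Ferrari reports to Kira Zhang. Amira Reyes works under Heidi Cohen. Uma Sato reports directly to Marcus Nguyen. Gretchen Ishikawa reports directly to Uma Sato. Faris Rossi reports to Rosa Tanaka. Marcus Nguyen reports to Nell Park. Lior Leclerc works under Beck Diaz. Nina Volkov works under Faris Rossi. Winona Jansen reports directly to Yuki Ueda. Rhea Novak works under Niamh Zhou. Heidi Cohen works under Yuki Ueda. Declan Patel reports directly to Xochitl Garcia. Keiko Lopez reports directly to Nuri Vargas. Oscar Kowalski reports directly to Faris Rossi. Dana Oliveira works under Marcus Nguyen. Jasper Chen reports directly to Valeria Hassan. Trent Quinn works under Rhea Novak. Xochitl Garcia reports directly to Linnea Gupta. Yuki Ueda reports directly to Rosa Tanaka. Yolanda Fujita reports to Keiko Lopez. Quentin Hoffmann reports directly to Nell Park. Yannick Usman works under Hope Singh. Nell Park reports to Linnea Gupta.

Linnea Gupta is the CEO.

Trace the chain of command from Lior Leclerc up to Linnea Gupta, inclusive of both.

Lior Leclerc reports to Beck Diaz. Beck Diaz reports to Nell Park. Nell Park reports to Linnea Gupta. Linnea Gupta is at the top.

Lior Leclerc -> Beck Diaz -> Nell Park -> Linnea Gupta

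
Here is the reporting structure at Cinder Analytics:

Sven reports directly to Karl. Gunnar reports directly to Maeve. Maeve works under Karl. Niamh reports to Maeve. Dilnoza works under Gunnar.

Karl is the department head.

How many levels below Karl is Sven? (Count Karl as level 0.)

Chain from Sven up to Karl: Sven → Karl. That is 1 step up, so Sven is 1 level below Karl.

1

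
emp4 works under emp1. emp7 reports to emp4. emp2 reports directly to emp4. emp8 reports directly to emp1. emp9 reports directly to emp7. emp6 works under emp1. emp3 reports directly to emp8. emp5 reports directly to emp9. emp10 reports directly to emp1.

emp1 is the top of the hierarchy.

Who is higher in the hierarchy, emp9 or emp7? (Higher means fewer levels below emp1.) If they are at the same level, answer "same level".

emp9 is 3 levels below emp1; emp7 is 2. emp7 is higher.

emp7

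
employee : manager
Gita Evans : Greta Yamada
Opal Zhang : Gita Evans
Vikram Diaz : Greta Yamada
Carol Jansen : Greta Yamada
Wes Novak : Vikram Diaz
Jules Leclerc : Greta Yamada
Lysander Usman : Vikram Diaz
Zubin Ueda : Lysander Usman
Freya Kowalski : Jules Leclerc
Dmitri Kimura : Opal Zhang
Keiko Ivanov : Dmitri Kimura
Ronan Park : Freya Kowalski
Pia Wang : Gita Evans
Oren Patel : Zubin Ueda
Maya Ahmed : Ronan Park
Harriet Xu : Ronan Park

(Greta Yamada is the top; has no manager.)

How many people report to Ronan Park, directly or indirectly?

Ronan Park directly manages Maya Ahmed, Harriet Xu. Maya Ahmed has no reports. Harriet Xu has no reports. So Ronan Park's organization is 2 direct reports plus everyone under them: 1 + 1 = 2.

2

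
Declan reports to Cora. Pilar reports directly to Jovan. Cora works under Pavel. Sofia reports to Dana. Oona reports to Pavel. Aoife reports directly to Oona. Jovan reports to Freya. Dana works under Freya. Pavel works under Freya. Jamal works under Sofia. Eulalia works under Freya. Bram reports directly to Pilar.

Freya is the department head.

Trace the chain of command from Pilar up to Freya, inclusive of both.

Pilar reports to Jovan. Jovan reports to Freya. Freya is at the top.

Pilar -> Jovan -> Freya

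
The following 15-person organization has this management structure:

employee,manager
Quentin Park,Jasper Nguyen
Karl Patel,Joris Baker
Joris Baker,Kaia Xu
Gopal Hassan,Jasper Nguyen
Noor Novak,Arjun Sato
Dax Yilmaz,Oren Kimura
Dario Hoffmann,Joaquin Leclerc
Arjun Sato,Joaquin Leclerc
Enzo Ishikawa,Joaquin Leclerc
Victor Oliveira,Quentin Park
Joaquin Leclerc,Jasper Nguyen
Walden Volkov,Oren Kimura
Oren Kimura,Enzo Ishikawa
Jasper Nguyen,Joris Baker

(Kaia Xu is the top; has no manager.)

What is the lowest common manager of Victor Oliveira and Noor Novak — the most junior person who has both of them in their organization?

Victor Oliveira's chain of managers is Quentin Park, Jasper Nguyen, Joris Baker, Kaia Xu. Noor Novak's chain of managers is Arjun Sato, Joaquin Leclerc, Jasper Nguyen, Joris Baker, Kaia Xu. The first manager that appears in both chains is Jasper Nguyen.

Jasper Nguyen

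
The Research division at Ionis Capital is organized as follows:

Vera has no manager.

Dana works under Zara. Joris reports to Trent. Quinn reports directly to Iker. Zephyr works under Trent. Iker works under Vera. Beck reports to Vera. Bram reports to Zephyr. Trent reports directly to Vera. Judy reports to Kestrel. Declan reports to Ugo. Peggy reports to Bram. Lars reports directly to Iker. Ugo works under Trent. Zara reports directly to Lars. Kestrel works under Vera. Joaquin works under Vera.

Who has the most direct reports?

Vera

Direct-report counts: Vera has 5; Kestrel has 1; Iker has 2; Lars has 1; Zara has 1; Trent has 3; Zephyr has 1; Bram has 1; Ugo has 1. The largest is 5, held by Vera.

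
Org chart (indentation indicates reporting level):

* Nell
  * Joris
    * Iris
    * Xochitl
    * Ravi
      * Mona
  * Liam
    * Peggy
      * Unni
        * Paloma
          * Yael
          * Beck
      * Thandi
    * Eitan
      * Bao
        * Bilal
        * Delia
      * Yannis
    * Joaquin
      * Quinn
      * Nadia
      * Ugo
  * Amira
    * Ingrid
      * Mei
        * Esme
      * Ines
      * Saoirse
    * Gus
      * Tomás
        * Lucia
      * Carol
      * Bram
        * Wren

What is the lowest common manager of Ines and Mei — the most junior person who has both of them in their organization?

Ingrid

Ines's chain of managers is Ingrid, Amira, Nell. Mei's chain of managers is Ingrid, Amira, Nell. The first manager that appears in both chains is Ingrid.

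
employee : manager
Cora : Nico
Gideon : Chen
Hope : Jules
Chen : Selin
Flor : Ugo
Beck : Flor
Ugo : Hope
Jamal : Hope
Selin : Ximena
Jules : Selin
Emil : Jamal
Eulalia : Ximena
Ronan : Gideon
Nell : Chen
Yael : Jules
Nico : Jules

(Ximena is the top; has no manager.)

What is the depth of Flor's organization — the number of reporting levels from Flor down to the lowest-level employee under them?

The longest chain under Flor runs Flor → Beck, which is 1 level below Flor.

1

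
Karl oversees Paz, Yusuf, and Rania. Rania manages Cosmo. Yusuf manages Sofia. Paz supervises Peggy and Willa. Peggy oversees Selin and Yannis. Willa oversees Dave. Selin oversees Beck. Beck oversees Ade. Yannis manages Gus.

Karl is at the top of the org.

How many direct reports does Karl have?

Karl directly manages Rania, Yusuf, Paz. That is 3 direct reports.

3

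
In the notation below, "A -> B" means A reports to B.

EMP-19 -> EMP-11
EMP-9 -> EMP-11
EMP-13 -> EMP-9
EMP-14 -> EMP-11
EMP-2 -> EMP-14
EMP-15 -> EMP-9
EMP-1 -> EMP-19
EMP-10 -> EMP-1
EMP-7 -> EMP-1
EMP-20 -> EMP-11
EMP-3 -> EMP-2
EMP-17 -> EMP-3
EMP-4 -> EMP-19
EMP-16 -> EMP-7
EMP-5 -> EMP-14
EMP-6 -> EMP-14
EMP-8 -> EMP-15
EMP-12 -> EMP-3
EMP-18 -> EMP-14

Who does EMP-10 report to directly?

EMP-10 reports directly to EMP-1.

EMP-1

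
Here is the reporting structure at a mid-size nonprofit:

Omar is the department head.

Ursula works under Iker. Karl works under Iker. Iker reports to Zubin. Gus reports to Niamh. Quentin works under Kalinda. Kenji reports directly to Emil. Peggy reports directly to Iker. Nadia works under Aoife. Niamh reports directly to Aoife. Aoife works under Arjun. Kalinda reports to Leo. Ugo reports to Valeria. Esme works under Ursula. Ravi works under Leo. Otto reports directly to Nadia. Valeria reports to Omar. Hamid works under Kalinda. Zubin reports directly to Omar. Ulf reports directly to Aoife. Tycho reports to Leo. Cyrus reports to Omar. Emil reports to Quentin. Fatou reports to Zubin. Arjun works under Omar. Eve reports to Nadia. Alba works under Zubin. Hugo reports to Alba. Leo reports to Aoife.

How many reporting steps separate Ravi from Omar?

Chain from Ravi up to Omar: Ravi → Leo → Aoife → Arjun → Omar. That is 4 steps up, so Ravi is 4 levels below Omar.

4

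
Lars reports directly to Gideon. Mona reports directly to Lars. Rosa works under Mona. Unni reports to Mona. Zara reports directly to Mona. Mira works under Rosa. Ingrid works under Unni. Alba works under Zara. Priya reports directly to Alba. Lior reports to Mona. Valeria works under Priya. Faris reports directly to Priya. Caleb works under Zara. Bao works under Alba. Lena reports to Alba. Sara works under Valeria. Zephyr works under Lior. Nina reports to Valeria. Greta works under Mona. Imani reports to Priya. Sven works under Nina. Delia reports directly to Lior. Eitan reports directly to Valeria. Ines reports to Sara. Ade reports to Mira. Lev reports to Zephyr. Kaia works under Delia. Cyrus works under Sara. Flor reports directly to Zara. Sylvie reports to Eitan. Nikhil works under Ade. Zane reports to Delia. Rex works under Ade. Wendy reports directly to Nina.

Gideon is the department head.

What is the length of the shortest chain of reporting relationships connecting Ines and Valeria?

2

Ines is in Valeria's organization: the chain from Ines up to Valeria is Ines → Sara → Valeria, which is 2 links.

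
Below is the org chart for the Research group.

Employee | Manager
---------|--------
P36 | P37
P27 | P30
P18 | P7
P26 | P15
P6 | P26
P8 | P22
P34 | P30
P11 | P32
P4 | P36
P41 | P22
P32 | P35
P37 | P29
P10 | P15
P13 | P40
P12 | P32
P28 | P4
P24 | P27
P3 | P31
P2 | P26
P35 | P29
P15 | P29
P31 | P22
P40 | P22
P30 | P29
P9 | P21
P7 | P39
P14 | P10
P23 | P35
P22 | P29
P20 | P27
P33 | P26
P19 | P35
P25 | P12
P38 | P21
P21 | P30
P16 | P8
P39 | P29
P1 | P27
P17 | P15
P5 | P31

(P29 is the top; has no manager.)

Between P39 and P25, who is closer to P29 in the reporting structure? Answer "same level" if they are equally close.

P39 is 1 level below P29; P25 is 4. P39 is higher.

P39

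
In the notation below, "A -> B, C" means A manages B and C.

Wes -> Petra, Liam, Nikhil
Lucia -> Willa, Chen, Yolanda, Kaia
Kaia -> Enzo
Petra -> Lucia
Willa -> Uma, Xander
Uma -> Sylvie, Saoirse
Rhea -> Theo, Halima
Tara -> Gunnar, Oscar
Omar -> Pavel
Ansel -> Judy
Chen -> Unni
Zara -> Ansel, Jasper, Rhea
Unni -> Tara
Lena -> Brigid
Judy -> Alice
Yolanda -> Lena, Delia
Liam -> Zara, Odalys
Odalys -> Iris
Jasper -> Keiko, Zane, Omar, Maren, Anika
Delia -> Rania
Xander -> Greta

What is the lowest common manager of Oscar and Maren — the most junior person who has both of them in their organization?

Wes

Oscar's chain of managers is Tara, Unni, Chen, Lucia, Petra, Wes. Maren's chain of managers is Jasper, Zara, Liam, Wes. The first manager that appears in both chains is Wes.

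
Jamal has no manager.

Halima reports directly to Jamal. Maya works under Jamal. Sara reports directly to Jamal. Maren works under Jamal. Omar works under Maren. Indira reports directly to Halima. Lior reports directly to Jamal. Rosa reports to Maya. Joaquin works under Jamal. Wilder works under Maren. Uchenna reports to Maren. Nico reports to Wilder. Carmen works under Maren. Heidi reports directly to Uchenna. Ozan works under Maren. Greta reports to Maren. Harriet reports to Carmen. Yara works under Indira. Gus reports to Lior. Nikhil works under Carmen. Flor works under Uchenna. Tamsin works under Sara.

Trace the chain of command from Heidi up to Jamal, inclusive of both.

Heidi -> Uchenna -> Maren -> Jamal

Heidi reports to Uchenna. Uchenna reports to Maren. Maren reports to Jamal. Jamal is at the top.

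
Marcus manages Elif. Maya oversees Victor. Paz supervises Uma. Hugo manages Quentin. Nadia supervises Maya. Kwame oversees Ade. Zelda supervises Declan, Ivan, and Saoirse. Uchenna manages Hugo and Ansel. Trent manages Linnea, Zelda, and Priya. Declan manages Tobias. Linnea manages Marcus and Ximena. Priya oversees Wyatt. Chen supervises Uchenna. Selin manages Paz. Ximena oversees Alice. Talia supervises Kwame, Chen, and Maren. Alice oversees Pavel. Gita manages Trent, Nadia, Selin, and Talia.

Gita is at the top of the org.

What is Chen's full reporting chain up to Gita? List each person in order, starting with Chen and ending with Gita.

Chen reports to Talia. Talia reports to Gita. Gita is at the top.

Chen -> Talia -> Gita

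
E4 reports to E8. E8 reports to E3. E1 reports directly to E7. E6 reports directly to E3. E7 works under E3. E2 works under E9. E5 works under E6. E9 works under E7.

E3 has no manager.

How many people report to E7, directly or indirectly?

E7 directly manages E9, E1. Under E9: E2 (1). E1 has no reports. So E7's organization is 2 direct reports plus everyone under them: 2 + 1 = 3.

3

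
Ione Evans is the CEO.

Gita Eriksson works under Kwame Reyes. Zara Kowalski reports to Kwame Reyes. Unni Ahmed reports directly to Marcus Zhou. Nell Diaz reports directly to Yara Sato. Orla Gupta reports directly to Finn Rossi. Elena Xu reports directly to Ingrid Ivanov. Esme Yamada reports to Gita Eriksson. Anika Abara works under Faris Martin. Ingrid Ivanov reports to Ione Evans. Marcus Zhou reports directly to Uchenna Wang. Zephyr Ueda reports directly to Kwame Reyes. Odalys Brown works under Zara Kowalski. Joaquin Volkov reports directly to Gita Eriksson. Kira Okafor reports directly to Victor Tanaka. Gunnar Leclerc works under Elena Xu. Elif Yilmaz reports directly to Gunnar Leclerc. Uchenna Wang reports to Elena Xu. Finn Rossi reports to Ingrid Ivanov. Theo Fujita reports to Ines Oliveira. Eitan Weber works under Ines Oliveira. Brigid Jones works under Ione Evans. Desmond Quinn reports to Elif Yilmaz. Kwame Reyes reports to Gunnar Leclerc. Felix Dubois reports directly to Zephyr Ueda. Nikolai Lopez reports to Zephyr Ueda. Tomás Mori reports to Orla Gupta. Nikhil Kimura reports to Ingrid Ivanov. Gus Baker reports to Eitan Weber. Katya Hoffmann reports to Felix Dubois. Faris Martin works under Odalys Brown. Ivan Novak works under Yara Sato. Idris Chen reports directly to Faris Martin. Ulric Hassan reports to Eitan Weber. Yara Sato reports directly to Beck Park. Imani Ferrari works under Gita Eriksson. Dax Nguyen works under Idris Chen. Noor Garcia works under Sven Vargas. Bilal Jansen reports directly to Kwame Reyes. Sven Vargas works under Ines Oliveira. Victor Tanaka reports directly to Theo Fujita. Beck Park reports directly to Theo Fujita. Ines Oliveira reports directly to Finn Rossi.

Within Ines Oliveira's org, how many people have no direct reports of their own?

The people in Ines Oliveira's organization with no one reporting to them are Ulric Hassan, Gus Baker, Noor Garcia, Kira Okafor, Nell Diaz, Ivan Novak. That is 6.

6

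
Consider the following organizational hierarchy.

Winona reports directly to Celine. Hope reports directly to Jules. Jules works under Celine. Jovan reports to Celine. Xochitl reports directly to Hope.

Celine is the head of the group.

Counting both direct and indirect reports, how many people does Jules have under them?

2

Jules directly manages Hope. Under Hope: Xochitl (1). That's 2 in total.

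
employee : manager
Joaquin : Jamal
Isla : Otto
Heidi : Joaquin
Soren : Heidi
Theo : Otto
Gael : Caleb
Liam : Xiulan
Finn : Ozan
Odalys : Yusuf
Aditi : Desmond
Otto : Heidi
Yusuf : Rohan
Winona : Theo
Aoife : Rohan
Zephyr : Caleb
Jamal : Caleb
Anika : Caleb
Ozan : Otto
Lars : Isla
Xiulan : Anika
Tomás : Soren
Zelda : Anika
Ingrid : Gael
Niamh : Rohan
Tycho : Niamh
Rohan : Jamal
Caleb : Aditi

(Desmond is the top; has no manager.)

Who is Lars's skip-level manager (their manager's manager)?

Lars reports to Isla, and Isla reports to Otto. So Lars's skip-level manager is Otto.

Otto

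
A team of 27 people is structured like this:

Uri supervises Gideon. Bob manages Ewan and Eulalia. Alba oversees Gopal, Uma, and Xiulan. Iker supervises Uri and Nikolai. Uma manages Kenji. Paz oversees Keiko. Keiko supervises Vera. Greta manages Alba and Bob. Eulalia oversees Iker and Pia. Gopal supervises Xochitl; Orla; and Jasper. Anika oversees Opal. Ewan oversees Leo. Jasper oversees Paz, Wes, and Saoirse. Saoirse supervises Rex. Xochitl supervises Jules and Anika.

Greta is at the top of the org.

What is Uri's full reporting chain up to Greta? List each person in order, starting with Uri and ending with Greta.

Uri reports to Iker. Iker reports to Eulalia. Eulalia reports to Bob. Bob reports to Greta. Greta is at the top.

Uri -> Iker -> Eulalia -> Bob -> Greta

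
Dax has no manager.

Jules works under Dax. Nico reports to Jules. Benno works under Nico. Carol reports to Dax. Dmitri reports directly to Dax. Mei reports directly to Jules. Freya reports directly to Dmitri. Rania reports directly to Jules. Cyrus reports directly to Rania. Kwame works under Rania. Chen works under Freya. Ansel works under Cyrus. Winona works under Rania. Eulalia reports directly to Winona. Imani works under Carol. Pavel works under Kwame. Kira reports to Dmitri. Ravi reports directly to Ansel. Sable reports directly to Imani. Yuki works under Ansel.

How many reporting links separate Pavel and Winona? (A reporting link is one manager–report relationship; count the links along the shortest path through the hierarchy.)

3

Pavel is 2 levels below Rania, and Winona is 1 level below Rania (their lowest common manager). The shortest path runs up from Pavel to Rania and back down to Winona: 2 + 1 = 3 links.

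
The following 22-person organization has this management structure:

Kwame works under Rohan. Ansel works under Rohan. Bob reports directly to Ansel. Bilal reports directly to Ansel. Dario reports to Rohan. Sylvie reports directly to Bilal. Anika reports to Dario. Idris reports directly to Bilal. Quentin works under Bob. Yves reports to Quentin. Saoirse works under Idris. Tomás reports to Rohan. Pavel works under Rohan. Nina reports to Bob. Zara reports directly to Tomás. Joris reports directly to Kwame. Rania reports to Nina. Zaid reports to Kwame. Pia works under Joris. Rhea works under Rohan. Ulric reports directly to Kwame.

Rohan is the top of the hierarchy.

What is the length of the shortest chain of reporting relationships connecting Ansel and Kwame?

Ansel is 1 level below Rohan, and Kwame is 1 level below Rohan (their lowest common manager). The shortest path runs up from Ansel to Rohan and back down to Kwame: 1 + 1 = 2 links.

2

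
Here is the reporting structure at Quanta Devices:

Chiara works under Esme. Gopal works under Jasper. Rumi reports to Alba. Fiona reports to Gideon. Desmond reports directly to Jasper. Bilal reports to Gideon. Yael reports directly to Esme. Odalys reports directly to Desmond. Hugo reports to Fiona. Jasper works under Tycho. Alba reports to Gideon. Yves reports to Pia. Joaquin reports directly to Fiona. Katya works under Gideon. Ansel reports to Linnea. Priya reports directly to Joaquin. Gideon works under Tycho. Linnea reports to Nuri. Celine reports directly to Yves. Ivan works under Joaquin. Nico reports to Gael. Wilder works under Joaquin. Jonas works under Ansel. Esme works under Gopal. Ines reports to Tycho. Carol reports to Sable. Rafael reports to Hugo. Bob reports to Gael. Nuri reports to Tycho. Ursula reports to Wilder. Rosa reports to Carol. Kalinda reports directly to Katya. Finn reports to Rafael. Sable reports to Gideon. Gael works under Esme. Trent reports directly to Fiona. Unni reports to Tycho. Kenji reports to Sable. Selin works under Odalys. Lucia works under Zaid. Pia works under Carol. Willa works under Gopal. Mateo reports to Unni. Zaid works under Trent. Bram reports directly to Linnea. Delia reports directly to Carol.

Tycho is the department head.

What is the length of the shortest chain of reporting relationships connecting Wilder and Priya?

Wilder is 1 level below Joaquin, and Priya is 1 level below Joaquin (their lowest common manager). The shortest path runs up from Wilder to Joaquin and back down to Priya: 1 + 1 = 2 links.

2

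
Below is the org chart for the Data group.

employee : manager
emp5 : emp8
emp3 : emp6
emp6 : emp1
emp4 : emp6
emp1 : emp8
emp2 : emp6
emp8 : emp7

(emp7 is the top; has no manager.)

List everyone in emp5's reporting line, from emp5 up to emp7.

emp5 -> emp8 -> emp7

emp5 reports to emp8. emp8 reports to emp7. emp7 is at the top.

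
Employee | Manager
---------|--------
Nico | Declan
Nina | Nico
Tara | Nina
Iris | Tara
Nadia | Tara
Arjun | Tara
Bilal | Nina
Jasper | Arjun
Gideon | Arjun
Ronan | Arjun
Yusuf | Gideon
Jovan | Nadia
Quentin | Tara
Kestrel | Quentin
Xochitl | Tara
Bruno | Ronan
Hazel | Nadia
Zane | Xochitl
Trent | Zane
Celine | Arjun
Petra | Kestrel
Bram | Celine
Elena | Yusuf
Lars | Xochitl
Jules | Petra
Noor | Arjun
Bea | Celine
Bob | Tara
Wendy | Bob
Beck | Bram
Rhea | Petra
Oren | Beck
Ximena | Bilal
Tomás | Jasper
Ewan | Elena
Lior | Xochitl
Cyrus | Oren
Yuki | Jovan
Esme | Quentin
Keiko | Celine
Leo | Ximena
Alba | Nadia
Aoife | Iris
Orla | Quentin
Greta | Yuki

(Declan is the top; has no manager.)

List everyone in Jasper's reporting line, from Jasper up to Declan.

Jasper -> Arjun -> Tara -> Nina -> Nico -> Declan

Jasper reports to Arjun. Arjun reports to Tara. Tara reports to Nina. Nina reports to Nico. Nico reports to Declan. Declan is at the top.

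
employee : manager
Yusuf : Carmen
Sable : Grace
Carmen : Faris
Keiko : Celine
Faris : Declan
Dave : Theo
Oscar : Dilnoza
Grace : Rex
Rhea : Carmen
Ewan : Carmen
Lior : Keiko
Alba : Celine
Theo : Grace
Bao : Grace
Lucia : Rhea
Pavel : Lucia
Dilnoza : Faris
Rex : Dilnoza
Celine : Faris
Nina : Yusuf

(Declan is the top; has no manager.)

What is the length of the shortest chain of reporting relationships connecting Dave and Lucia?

Dave is 5 levels below Faris, and Lucia is 3 levels below Faris (their lowest common manager). The shortest path runs up from Dave to Faris and back down to Lucia: 5 + 3 = 8 links.

8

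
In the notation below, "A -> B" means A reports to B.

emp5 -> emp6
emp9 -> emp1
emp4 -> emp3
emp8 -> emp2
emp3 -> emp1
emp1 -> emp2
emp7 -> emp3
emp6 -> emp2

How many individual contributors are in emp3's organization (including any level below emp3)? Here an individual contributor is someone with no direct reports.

2

The people in emp3's organization with no one reporting to them are emp4, emp7. That is 2.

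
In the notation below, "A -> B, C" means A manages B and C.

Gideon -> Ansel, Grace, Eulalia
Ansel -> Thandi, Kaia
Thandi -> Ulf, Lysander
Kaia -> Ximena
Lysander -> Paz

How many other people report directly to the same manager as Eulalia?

2

Eulalia reports to Gideon. Gideon's other direct reports are Ansel, Grace — 2 peers.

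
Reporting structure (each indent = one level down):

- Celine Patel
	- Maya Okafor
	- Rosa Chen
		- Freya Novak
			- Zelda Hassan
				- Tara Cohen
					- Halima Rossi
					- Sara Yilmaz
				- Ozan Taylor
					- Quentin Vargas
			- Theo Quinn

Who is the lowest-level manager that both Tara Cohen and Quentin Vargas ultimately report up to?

Tara Cohen's chain of managers is Zelda Hassan, Freya Novak, Rosa Chen, Celine Patel. Quentin Vargas's chain of managers is Ozan Taylor, Zelda Hassan, Freya Novak, Rosa Chen, Celine Patel. The first manager that appears in both chains is Zelda Hassan.

Zelda Hassan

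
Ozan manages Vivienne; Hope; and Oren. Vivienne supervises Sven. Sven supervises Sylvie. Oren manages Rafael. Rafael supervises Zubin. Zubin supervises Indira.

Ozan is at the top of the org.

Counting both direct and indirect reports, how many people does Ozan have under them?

8

Ozan directly manages Hope, Vivienne, Oren. Hope has no reports. Under Vivienne: Sven, Sylvie (2). Under Oren: Rafael, Zubin, Indira (3). So Ozan's organization is 3 direct reports plus everyone under them: 1 + 3 + 4 = 8.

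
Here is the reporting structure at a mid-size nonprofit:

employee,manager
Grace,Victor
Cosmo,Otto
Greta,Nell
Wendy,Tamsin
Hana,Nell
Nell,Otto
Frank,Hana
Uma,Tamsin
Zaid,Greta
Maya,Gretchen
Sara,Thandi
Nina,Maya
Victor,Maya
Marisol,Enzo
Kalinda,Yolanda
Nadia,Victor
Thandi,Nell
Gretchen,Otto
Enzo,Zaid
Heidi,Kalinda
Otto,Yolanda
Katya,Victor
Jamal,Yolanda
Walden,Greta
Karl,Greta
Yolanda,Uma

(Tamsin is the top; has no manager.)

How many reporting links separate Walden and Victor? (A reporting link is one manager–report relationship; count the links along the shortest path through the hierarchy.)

Walden is 3 levels below Otto, and Victor is 3 levels below Otto (their lowest common manager). The shortest path runs up from Walden to Otto and back down to Victor: 3 + 3 = 6 links.

6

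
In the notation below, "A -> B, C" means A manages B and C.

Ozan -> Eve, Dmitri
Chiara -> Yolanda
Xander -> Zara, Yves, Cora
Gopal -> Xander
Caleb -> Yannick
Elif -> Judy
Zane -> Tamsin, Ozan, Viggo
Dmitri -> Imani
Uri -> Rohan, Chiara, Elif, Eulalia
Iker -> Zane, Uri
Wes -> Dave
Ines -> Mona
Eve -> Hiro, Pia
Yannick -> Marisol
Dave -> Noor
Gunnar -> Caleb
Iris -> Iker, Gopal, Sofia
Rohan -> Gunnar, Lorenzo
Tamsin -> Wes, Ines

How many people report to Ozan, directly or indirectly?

5

Ozan directly manages Eve, Dmitri. Under Eve: Pia, Hiro (2). Under Dmitri: Imani (1). So Ozan's organization is 2 direct reports plus everyone under them: 3 + 2 = 5.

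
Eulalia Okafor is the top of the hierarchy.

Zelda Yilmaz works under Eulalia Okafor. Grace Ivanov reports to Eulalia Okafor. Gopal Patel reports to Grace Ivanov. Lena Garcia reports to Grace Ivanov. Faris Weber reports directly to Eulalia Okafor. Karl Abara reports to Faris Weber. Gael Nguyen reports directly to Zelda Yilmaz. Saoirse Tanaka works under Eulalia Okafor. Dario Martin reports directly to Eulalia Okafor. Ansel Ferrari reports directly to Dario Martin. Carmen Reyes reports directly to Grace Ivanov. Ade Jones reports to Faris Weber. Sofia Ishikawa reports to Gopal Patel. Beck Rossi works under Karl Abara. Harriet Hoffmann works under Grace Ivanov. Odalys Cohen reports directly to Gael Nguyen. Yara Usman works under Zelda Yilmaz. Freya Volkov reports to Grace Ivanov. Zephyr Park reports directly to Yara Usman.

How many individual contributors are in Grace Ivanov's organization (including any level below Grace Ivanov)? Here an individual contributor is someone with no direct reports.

The people in Grace Ivanov's organization with no one reporting to them are Freya Volkov, Harriet Hoffmann, Carmen Reyes, Lena Garcia, Sofia Ishikawa. That is 5.

5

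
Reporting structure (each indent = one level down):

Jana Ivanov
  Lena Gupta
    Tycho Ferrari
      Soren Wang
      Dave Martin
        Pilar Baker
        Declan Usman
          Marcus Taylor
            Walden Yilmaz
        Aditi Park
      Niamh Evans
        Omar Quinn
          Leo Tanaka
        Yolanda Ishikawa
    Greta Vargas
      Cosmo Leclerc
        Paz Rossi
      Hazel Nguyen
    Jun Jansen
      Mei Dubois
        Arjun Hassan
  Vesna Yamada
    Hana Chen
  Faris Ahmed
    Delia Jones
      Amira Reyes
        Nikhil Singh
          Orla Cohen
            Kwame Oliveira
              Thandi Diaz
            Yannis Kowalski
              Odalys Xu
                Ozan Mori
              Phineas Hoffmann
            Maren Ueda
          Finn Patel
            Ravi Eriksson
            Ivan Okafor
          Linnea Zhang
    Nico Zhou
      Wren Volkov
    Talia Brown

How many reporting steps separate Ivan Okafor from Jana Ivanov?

6

Chain from Ivan Okafor up to Jana Ivanov: Ivan Okafor → Finn Patel → Nikhil Singh → Amira Reyes → Delia Jones → Faris Ahmed → Jana Ivanov. That is 6 steps up, so Ivan Okafor is 6 levels below Jana Ivanov.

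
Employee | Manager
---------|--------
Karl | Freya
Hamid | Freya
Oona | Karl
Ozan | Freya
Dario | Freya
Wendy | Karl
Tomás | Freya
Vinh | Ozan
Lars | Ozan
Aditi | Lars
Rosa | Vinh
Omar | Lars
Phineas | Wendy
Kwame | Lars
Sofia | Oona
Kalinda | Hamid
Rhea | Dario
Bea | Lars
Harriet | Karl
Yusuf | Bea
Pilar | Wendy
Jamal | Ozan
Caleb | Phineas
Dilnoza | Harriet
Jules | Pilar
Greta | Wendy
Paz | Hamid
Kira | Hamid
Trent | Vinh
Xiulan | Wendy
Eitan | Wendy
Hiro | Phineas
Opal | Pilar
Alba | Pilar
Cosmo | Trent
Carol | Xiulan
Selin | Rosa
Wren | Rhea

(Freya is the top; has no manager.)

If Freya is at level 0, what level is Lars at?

Chain from Lars up to Freya: Lars → Ozan → Freya. That is 2 steps up, so Lars is 2 levels below Freya.

2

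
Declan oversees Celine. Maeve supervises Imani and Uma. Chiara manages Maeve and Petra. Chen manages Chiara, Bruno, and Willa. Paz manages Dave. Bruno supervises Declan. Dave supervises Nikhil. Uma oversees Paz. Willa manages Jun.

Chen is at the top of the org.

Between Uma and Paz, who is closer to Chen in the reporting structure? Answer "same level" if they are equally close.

Uma is 3 levels below Chen; Paz is 4. Uma is higher.

Uma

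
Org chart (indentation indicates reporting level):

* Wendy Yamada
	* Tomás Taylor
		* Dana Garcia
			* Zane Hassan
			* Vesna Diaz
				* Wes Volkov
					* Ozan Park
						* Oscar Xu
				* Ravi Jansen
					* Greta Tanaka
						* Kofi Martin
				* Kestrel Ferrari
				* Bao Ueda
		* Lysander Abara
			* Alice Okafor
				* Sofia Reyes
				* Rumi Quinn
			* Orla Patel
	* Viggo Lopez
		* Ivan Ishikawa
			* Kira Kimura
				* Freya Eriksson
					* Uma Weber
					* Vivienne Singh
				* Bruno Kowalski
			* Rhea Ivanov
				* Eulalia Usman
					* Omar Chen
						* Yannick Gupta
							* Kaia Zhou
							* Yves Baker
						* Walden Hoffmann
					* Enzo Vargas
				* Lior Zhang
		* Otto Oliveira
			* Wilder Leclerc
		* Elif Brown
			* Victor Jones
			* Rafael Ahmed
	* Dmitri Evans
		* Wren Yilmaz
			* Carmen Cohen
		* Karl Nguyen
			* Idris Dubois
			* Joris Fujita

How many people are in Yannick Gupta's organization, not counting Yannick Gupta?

Yannick Gupta directly manages Kaia Zhou, Yves Baker. Kaia Zhou has no reports. Yves Baker has no reports. So Yannick Gupta's organization is 2 direct reports plus everyone under them: 1 + 1 = 2.

2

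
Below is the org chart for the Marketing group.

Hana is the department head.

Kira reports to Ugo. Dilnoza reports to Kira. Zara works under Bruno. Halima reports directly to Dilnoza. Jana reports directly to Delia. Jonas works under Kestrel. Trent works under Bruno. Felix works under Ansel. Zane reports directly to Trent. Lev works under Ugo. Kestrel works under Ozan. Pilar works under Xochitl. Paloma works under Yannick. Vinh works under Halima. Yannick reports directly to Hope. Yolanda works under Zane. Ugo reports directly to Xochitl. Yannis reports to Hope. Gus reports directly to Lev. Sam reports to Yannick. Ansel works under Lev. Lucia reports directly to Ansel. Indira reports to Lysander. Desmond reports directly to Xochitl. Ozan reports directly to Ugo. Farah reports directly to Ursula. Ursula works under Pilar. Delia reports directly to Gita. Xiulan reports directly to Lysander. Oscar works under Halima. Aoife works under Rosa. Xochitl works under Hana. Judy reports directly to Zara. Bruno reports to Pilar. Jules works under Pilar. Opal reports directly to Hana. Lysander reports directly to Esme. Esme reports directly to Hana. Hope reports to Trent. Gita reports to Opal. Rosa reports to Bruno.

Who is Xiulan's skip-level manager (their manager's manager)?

Esme

Xiulan reports to Lysander, and Lysander reports to Esme. So Xiulan's skip-level manager is Esme.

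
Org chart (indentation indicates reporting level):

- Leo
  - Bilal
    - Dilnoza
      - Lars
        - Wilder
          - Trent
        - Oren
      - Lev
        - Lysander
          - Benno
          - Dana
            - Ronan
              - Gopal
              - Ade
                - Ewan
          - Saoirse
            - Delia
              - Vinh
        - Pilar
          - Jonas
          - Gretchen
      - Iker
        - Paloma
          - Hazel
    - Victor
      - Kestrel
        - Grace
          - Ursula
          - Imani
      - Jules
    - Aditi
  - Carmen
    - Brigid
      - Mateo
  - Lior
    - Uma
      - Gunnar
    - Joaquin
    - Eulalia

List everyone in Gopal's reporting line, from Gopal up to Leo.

Gopal -> Ronan -> Dana -> Lysander -> Lev -> Dilnoza -> Bilal -> Leo

Gopal reports to Ronan. Ronan reports to Dana. Dana reports to Lysander. Lysander reports to Lev. Lev reports to Dilnoza. Dilnoza reports to Bilal. Bilal reports to Leo. Leo is at the top.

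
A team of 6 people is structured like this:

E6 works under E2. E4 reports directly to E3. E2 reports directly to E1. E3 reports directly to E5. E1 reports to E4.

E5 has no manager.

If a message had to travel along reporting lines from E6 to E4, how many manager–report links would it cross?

E6 is in E4's organization: the chain from E6 up to E4 is E6 → E2 → E1 → E4, which is 3 links.

3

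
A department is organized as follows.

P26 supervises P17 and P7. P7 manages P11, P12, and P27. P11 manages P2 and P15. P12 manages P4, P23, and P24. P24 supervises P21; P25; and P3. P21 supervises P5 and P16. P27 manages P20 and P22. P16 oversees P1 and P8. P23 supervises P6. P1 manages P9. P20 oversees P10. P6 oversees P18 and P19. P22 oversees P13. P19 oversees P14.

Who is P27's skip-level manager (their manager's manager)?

P26

P27 reports to P7, and P7 reports to P26. So P27's skip-level manager is P26.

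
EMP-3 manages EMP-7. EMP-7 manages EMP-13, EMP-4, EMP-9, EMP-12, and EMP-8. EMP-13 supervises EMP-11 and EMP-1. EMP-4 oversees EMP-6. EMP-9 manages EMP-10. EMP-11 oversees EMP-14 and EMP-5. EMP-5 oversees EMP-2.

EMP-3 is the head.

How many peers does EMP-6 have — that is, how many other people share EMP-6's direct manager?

0

EMP-6 reports to EMP-4, and EMP-4 has no other direct reports. EMP-6 has 0 peers.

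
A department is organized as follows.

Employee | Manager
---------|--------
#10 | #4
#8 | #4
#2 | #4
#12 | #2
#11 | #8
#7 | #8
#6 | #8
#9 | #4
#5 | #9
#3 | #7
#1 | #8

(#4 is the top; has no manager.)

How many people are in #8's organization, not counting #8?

#8 directly manages #11, #7, #6, #1. #11 has no reports. Under #7: #3 (1). #6 has no reports. #1 has no reports. So #8's organization is 4 direct reports plus everyone under them: 1 + 2 + 1 + 1 = 5.

5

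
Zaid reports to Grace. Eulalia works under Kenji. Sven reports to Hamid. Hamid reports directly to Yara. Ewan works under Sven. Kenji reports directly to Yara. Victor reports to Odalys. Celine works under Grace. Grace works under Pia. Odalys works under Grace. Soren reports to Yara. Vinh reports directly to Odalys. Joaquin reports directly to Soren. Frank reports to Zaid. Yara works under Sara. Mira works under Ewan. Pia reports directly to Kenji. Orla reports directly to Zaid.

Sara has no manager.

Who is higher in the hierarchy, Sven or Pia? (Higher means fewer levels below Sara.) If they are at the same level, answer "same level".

same level

Both Sven and Pia are 3 levels below Sara.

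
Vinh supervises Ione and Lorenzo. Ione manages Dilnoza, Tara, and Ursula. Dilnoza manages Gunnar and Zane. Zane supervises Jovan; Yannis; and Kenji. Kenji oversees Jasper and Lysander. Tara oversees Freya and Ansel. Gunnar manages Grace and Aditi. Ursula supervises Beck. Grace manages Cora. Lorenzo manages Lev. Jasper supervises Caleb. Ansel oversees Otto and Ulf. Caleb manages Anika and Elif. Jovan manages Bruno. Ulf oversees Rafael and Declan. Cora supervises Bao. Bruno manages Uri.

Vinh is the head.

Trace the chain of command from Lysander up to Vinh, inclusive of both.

Lysander -> Kenji -> Zane -> Dilnoza -> Ione -> Vinh

Lysander reports to Kenji. Kenji reports to Zane. Zane reports to Dilnoza. Dilnoza reports to Ione. Ione reports to Vinh. Vinh is at the top.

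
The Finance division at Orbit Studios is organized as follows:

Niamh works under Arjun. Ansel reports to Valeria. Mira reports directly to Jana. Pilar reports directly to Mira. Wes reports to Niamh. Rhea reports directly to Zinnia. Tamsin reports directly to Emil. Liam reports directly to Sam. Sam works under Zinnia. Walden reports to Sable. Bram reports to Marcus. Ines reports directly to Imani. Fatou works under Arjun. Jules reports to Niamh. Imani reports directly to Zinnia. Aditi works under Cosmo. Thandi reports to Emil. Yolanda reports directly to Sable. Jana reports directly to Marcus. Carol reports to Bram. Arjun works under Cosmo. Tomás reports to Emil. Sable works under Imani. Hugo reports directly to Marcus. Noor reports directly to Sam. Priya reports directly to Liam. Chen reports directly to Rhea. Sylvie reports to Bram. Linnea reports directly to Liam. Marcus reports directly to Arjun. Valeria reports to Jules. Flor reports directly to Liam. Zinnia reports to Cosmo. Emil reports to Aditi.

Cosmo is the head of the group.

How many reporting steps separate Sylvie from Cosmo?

4

Chain from Sylvie up to Cosmo: Sylvie → Bram → Marcus → Arjun → Cosmo. That is 4 steps up, so Sylvie is 4 levels below Cosmo.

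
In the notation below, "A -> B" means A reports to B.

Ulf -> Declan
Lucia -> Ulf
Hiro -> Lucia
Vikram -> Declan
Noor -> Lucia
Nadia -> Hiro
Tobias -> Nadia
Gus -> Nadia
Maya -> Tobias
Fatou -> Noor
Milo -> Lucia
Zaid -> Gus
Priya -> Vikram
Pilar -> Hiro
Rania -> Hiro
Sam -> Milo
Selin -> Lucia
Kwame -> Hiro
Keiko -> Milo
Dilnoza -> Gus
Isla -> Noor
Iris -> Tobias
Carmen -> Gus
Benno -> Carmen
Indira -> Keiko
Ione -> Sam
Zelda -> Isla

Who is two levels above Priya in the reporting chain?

Declan

Priya reports to Vikram, and Vikram reports to Declan. So Priya's skip-level manager is Declan.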